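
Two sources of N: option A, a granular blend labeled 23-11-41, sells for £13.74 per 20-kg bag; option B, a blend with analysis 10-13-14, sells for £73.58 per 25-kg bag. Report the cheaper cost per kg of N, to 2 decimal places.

£2.99 per kg N (option A)

option A: N per bag = 20 × 23% = 4.6 kg; cost = 13.74 / 4.6 = £2.9870/kg N.
option B: N per bag = 25 × 10% = 2.5 kg; cost = 73.58 / 2.5 = £29.4320/kg N.
option A is cheaper.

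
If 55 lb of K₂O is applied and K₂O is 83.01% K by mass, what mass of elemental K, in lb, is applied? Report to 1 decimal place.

45.7 lb K

K = 55 × 0.8301 = 45.6555 lb.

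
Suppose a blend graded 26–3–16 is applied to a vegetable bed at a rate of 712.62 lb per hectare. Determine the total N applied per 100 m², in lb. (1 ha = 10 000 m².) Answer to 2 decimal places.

1.85 lb N per hundred sq m

nitrogen per hectare = 712.62 × 26% = 185.281 lb.
Convert to per 100 m²: 185.281 × 0.01 = 1.85281 lb.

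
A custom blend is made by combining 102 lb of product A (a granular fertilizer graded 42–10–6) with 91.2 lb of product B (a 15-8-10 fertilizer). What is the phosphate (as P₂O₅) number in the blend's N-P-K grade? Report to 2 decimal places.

9.06% P₂O₅

Total mass = 102 + 91.2 = 193.2 lb.
P₂O₅ mass = 10%×102 + 8%×91.2 = 17.496 lb.
% P₂O₅ = 17.496 / 193.2 = 9.0559%.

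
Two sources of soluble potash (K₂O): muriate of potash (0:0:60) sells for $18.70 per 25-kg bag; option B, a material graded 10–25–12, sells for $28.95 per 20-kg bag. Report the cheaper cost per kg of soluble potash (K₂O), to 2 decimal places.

$1.25 per kg K₂O (muriate of potash)

muriate of potash: K₂O per bag = 25 × 60% = 15 kg; cost = 18.70 / 15 = $1.2467/kg K₂O.
option B: K₂O per bag = 20 × 12% = 2.4 kg; cost = 28.95 / 2.4 = $12.0625/kg K₂O.
muriate of potash is cheaper.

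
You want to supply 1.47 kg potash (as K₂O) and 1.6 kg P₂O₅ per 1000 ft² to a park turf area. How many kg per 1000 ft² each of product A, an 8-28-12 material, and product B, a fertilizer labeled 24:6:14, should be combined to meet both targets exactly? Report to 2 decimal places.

4.24 kg product A, 6.86 kg product B

With a, b = kg per 1000 ft² of product A and product B:
K₂O: 0.12·a + 0.14·b = 1.47
P₂O₅: 0.28·a + 0.06·b = 1.6
Solving simultaneously: a = 4.24375, b = 6.8625.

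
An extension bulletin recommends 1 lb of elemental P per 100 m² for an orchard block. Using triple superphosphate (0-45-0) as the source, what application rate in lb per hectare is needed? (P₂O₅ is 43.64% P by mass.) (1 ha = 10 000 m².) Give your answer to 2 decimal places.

As P₂O₅: 1 / 0.4364 = 2.29148 lb per 100 m².
Product per 100 m² = 2.29148 / 45% = 5.09217 lb.
Convert to per hectare: 5.09217 × 100 = 509.217 lb.

509.22 lb of product per hectare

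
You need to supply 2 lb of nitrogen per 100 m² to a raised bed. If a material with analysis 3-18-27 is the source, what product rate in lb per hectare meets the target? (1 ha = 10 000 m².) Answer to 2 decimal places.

Product per 100 m² = 2 / 3% = 66.6667 lb.
Convert to per hectare: 66.6667 × 100 = 6666.667 lb.

6666.67 lb of product per hectare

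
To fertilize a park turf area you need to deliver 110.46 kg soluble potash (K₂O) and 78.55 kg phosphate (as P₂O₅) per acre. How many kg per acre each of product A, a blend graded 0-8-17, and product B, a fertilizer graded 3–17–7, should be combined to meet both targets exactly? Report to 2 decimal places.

569.94 kg product A, 193.85 kg product B

With a, b = kg per acre of product A and product B:
K₂O: 0.17·a + 0.07·b = 110.46
P₂O₅: 0.08·a + 0.17·b = 78.55
Eliminate a: (row1) − 0.17/0.08·(row2) → -0.29125·b = -56.4587, so b = 193.8498.
Back-substitute: a = (110.46 − 0.07·193.8498) / 0.17 = 569.944.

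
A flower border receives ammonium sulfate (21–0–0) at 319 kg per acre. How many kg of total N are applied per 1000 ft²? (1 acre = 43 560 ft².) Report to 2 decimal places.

1.54 kg N per thousand sq ft

nitrogen per acre = 319 × 21% = 66.99 kg.
Convert to per 1000 ft²: 66.99 × 0.0229568 = 1.53788 kg.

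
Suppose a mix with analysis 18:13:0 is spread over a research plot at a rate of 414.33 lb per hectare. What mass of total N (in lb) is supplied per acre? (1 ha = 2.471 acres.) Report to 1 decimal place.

30.2 lb N per acre

nitrogen per hectare = 414.33 × 18% = 74.5794 lb.
Convert to per acre: 74.5794 × 0.404694 = 30.1819 lb.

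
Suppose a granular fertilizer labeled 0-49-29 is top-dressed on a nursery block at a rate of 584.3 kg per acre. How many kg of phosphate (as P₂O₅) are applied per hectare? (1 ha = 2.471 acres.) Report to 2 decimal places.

P₂O₅ per acre = 584.3 × 49% = 286.307 kg.
Convert to per hectare: 286.307 × 2.471 = 707.4646 kg.

707.46 kg P₂O₅ per hectare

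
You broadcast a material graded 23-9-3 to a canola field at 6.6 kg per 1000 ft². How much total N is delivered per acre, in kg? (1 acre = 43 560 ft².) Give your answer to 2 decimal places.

nitrogen per 1000 ft² = 6.6 × 23% = 1.518 kg.
Convert to per acre: 1.518 × 43.56 = 66.1241 kg.

66.12 kg N per acre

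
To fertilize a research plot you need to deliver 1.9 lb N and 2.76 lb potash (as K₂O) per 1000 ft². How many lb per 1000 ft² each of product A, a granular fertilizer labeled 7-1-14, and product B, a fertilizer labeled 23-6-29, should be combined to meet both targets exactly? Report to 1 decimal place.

7.0 lb product A, 6.1 lb product B

Per-1000 ft² balance (a = product A, b = product B):
N: 0.07·a + 0.23·b = 1.9
K₂O: 0.14·a + 0.29·b = 2.76
Eliminate b: (row1) − 0.23/0.29·(row2) → -0.0410345·a = -0.288966, so a = 7.04202.
Then b = (2.76 − 0.14·7.04202) / 0.29 = 6.11765.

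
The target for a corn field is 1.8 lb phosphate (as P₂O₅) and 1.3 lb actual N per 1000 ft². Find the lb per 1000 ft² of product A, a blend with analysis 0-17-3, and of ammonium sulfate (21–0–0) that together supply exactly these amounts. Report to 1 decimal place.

10.6 lb product A, 6.2 lb ammonium sulfate

Let a = lb of product A, b = lb of ammonium sulfate (per 1000 ft²).
P₂O₅: 0.17·a + 0·b = 1.8
N: 0·a + 0.21·b = 1.3
Solving simultaneously: a = 10.5882, b = 6.19048.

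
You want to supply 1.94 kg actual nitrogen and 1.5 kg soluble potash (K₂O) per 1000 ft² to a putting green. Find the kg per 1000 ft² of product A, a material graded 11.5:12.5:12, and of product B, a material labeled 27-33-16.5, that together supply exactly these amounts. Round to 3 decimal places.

Let a = kg of product A, b = kg of product B (per 1000 ft²).
N: 0.115·a + 0.27·b = 1.94
K₂O: 0.12·a + 0.165·b = 1.5
Solving simultaneously: a = 6.32402, b = 4.49162.

6.324 kg product A, 4.492 kg product B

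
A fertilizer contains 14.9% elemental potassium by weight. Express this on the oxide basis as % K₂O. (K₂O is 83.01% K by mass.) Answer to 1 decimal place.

%K₂O = 14.9 / 0.8301 = 17.9496%.

17.9% K₂O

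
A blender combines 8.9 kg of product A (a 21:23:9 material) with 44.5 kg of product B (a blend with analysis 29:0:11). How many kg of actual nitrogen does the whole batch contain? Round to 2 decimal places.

N mass = 21%×8.9 + 29%×44.5 = 14.774 kg.

14.77 kg N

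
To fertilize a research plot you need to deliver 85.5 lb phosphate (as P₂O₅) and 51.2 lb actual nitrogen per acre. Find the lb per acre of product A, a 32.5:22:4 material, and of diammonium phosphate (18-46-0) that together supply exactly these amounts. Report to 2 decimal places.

74.27 lb product A, 150.35 lb diammonium phosphate

With a, b = lb per acre of product A and diammonium phosphate:
P₂O₅: 0.22·a + 0.46·b = 85.5
N: 0.325·a + 0.18·b = 51.2
Eliminate a: (row1) − 0.22/0.325·(row2) → 0.338154·b = 50.8415, so b = 150.3503.
Back-substitute: a = (85.5 − 0.46·150.3503) / 0.22 = 74.2675.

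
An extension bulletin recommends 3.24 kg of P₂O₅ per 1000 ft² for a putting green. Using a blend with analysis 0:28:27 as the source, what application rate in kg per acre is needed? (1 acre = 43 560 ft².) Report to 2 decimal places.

504.05 kg of product per acre

Product per 1000 ft² = 3.24 / 28% = 11.5714 kg.
Convert to per acre: 11.5714 × 43.56 = 504.051 kg.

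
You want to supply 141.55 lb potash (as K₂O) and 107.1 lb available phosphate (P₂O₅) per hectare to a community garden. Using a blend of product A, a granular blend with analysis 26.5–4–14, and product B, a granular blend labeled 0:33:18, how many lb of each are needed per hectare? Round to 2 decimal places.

703.42 lb product A, 239.28 lb product B

Let a = lb of product A, b = lb of product B (per hectare).
K₂O: 0.14·a + 0.18·b = 141.55
P₂O₅: 0.04·a + 0.33·b = 107.1
From row1: a = (141.55 − 0.18·b) / 0.14.
Into row2: 0.04·(141.55 − 0.18·b)/0.14 + 0.33·b = 107.1 → b = 239.282, a = 703.423.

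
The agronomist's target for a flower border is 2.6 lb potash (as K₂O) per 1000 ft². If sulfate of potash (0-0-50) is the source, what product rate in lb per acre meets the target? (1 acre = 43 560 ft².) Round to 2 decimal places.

Product per 1000 ft² = 2.6 / 50% = 5.2 lb.
Convert to per acre: 5.2 × 43.56 = 226.512 lb.

226.51 lb of product per acre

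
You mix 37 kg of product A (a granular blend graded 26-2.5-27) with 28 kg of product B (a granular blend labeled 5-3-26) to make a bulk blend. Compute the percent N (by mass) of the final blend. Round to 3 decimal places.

16.954% N

Total mass = 37 + 28 = 65 kg.
N mass = 26%×37 + 5%×28 = 11.02 kg.
% N = 11.02 / 65 = 16.9538%.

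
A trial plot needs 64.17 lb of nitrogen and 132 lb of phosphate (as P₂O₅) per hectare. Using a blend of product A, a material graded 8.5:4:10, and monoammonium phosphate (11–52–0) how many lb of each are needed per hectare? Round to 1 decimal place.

473.6 lb product A, 217.4 lb monoammonium phosphate

Let a = lb of product A, b = lb of monoammonium phosphate (per hectare).
N: 0.085·a + 0.11·b = 64.17
P₂O₅: 0.04·a + 0.52·b = 132
Eliminate b: (row1) − 0.11/0.52·(row2) → 0.0765385·a = 36.2469, so a = 473.578.
Then b = (132 − 0.04·473.578) / 0.52 = 217.417.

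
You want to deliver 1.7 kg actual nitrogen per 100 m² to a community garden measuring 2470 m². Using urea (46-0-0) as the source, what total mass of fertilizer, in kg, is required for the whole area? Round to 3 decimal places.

Product per 100 m² = 1.7 / 46% = 3.69565 kg.
Total product = 3.69565 × 2470 / 100 = 91.2826 kg.

91.283 kg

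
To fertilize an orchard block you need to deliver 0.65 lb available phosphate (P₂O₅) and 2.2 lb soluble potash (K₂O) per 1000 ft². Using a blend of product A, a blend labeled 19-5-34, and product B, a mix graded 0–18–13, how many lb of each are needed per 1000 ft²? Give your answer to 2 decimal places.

5.69 lb product A, 2.03 lb product B

With a, b = lb per 1000 ft² of product A and product B:
P₂O₅: 0.05·a + 0.18·b = 0.65
K₂O: 0.34·a + 0.13·b = 2.2
Eliminate a: (row1) − 0.05/0.34·(row2) → 0.160882·b = 0.326471, so b = 2.02925.
Back-substitute: a = (0.65 − 0.18·2.02925) / 0.05 = 5.6947.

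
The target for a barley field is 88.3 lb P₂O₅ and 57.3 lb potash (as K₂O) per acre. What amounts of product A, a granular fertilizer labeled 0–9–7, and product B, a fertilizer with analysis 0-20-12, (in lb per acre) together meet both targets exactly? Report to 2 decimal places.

Per-acre balance (a = product A, b = product B):
P₂O₅: 0.09·a + 0.2·b = 88.3
K₂O: 0.07·a + 0.12·b = 57.3
Solving simultaneously: a = 270, b = 320.

270.00 lb product A, 320.00 lb product B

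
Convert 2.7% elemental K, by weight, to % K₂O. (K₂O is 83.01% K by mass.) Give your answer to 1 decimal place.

3.3% K₂O

%K₂O = 2.7 / 0.8301 = 3.25262%.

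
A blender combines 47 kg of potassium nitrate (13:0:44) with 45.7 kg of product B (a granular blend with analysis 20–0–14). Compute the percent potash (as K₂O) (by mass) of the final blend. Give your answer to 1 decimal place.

Total mass = 47 + 45.7 = 92.7 kg.
K₂O mass = 44%×47 + 14%×45.7 = 27.078 kg.
% K₂O = 27.078 / 92.7 = 29.2104%.

29.2% K₂O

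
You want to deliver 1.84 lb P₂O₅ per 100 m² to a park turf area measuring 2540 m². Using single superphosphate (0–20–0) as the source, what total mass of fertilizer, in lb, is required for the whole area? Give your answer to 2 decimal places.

233.68 lb

Product per 100 m² = 1.84 / 20% = 9.2 lb.
Total product = 9.2 × 2540 / 100 = 233.68 lb.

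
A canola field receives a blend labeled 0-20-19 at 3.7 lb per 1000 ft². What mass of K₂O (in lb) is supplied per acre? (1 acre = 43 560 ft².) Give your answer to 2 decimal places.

30.62 lb K₂O per acre

K₂O per 1000 ft² = 3.7 × 19% = 0.703 lb.
Convert to per acre: 0.703 × 43.56 = 30.6227 lb.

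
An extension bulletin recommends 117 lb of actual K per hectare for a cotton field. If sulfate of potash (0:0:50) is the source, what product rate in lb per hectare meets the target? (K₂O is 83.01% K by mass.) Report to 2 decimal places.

281.89 lb of product per hectare

As K₂O: 117 / 0.8301 = 140.947 lb per hectare.
Product per hectare = 140.947 / 50% = 281.894 lb.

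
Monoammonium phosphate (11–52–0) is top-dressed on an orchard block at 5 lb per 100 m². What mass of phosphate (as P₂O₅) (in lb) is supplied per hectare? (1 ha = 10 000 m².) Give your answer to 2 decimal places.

P₂O₅ per 100 m² = 5 × 52% = 2.6 lb.
Convert to per hectare: 2.6 × 100 = 260 lb.

260.00 lb P₂O₅ per hectare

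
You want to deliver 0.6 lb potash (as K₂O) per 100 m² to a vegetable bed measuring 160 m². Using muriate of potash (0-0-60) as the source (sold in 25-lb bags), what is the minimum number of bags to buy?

Product per 100 m² = 0.6 / 60% = 1 lb.
Total product = 1 × 160 / 100 = 1.6 lb.
Bags = ⌈1.6 / 25⌉ = 1.

1 bags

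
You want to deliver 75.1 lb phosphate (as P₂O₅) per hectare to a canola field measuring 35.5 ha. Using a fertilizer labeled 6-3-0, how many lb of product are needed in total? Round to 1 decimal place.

88868.3 lb

Product per hectare = 75.1 / 3% = 2503.33 lb.
Total product = 2503.33 × 35.5 = 88868.33 lb.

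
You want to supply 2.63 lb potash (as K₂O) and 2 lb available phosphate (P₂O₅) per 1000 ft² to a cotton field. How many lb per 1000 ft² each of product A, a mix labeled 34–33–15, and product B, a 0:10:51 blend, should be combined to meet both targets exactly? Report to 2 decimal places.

4.94 lb product A, 3.70 lb product B

With a, b = lb per 1000 ft² of product A and product B:
K₂O: 0.15·a + 0.51·b = 2.63
P₂O₅: 0.33·a + 0.1·b = 2
Eliminate a: (row1) − 0.15/0.33·(row2) → 0.464545·b = 1.72091, so b = 3.7045.
Back-substitute: a = (2.63 − 0.51·3.7045) / 0.15 = 4.93803.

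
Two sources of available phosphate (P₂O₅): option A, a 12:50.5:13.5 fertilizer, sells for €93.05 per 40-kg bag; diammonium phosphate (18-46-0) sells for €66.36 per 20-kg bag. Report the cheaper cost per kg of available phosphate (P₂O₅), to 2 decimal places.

€4.61 per kg P₂O₅ (option A)

option A: P₂O₅ per bag = 40 × 50.5% = 20.2 kg; cost = 93.05 / 20.2 = €4.6064/kg P₂O₅.
diammonium phosphate: P₂O₅ per bag = 20 × 46% = 9.2 kg; cost = 66.36 / 9.2 = €7.2130/kg P₂O₅.
option A is cheaper.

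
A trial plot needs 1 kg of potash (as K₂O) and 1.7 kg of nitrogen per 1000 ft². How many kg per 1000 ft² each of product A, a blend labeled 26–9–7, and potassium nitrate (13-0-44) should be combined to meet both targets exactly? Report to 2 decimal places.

5.87 kg product A, 1.34 kg potassium nitrate

With a, b = kg per 1000 ft² of product A and potassium nitrate:
K₂O: 0.07·a + 0.44·b = 1
N: 0.26·a + 0.13·b = 1.7
Eliminate b: (row1) − 0.44/0.13·(row2) → -0.81·a = -4.75385, so a = 5.86895.
Then b = (1.7 − 0.26·5.86895) / 0.13 = 1.33903.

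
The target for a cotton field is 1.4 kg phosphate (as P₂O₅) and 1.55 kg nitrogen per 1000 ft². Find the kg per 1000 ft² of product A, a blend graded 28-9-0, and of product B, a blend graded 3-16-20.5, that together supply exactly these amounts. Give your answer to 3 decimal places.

4.893 kg product A, 5.998 kg product B

With a, b = kg per 1000 ft² of product A and product B:
P₂O₅: 0.09·a + 0.16·b = 1.4
N: 0.28·a + 0.03·b = 1.55
Eliminate b: (row1) − 0.16/0.03·(row2) → -1.40333·a = -6.86667, so a = 4.89311.
Then b = (1.55 − 0.28·4.89311) / 0.03 = 5.99762.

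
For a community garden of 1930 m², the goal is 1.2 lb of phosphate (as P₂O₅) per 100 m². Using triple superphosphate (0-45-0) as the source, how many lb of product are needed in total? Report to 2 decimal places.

51.47 lb

Product per 100 m² = 1.2 / 45% = 2.66667 lb.
Total product = 2.66667 × 1930 / 100 = 51.4667 lb.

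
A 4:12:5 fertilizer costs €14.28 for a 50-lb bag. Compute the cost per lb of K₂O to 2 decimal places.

K₂O in bag = 50 × 5% = 2.5 lb.
Cost per lb K₂O = €14.28 / 2.5 = €5.7120.

€5.71 per lb K₂O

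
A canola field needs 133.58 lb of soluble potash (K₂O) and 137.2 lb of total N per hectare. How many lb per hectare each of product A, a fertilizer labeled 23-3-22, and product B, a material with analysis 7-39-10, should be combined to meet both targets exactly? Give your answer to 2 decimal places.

574.92 lb product A, 70.97 lb product B

Per-hectare balance (a = product A, b = product B):
K₂O: 0.22·a + 0.1·b = 133.58
N: 0.23·a + 0.07·b = 137.2
Solving simultaneously: a = 574.921, b = 70.9737.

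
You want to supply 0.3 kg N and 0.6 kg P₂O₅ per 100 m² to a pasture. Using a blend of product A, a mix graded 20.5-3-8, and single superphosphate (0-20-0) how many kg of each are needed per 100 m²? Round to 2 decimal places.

Per-100 m² balance (a = product A, b = single superphosphate):
N: 0.205·a + 0·b = 0.3
P₂O₅: 0.03·a + 0.2·b = 0.6
Eliminate a: (row1) − 0.205/0.03·(row2) → -1.36667·b = -3.8, so b = 2.78049.
Back-substitute: a = (0.3 − 0·2.78049) / 0.205 = 1.46341.

1.46 kg product A, 2.78 kg single superphosphate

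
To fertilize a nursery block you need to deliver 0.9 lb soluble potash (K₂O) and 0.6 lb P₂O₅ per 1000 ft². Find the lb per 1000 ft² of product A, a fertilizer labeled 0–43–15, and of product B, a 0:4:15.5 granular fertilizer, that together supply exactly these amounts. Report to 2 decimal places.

Let a = lb of product A, b = lb of product B (per 1000 ft²).
K₂O: 0.15·a + 0.155·b = 0.9
P₂O₅: 0.43·a + 0.04·b = 0.6
Solving simultaneously: a = 0.939819, b = 4.89695.

0.94 lb product A, 4.90 lb product B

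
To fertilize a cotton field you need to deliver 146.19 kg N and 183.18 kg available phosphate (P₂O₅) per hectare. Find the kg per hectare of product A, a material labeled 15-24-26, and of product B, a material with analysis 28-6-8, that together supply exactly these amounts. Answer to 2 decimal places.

Per-hectare balance (a = product A, b = product B):
N: 0.15·a + 0.28·b = 146.19
P₂O₅: 0.24·a + 0.06·b = 183.18
From row1: a = (146.19 − 0.28·b) / 0.15.
Into row2: 0.24·(146.19 − 0.28·b)/0.15 + 0.06·b = 183.18 → b = 130.732, a = 730.567.

730.57 kg product A, 130.73 kg product B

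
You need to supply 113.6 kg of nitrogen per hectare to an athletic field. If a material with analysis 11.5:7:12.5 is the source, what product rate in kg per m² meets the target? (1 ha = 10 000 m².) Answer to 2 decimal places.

Product per hectare = 113.6 / 11.5% = 987.826 kg.
Convert to per m²: 987.826 × 0.0001 = 0.0987826 kg.

0.10 kg of product per sq m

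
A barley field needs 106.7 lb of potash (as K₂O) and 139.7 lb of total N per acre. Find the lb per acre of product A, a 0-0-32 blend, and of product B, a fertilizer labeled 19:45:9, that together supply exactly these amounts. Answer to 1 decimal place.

With a, b = lb per acre of product A and product B:
K₂O: 0.32·a + 0.09·b = 106.7
N: 0·a + 0.19·b = 139.7
Solving simultaneously: a = 126.645, b = 735.263.

126.6 lb product A, 735.3 lb product B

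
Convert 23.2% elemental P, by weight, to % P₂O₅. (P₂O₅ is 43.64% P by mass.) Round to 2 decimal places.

%P₂O₅ = 23.2 / 0.4364 = 53.1622%.

53.16% P₂O₅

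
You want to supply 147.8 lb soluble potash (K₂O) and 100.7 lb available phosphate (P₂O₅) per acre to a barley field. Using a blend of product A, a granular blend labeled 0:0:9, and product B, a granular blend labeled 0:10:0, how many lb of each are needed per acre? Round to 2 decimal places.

1642.22 lb product A, 1007.00 lb product B

With a, b = lb per acre of product A and product B:
K₂O: 0.09·a + 0·b = 147.8
P₂O₅: 0·a + 0.1·b = 100.7
Solving simultaneously: a = 1642.222, b = 1007.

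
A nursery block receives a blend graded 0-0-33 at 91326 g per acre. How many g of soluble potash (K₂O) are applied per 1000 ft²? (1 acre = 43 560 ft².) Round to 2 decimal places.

691.86 g K₂O per thousand sq ft

K₂O per acre = 91326 × 33% = 30137.6 g.
Convert to per 1000 ft²: 30137.6 × 0.0229568 = 691.864 g.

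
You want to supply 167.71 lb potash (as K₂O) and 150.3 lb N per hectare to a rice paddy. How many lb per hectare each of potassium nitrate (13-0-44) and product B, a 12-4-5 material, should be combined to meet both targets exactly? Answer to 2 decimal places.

With a, b = lb per hectare of potassium nitrate and product B:
K₂O: 0.44·a + 0.05·b = 167.71
N: 0.13·a + 0.12·b = 150.3
From row1: a = (167.71 − 0.05·b) / 0.44.
Into row2: 0.13·(167.71 − 0.05·b)/0.44 + 0.12·b = 150.3 → b = 957.4449, a = 272.359.

272.36 lb potassium nitrate, 957.44 lb product B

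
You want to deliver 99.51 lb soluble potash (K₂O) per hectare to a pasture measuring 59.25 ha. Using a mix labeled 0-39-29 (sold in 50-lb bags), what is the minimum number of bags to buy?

Product per hectare = 99.51 / 29% = 343.138 lb.
Total product = 343.138 × 59.25 = 20330.9 lb.
Bags = ⌈20330.9 / 50⌉ = 407.

407 bags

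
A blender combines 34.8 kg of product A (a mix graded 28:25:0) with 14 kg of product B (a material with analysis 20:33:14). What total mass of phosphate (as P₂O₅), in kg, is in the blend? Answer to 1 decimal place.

P₂O₅ mass = 25%×34.8 + 33%×14 = 13.32 kg.

13.3 kg P₂O₅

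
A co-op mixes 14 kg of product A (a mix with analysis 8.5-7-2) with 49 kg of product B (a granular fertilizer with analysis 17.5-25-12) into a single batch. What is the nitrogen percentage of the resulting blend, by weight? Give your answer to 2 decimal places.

Total mass = 14 + 49 = 63 kg.
N mass = 8.5%×14 + 17.5%×49 = 9.765 kg.
% N = 9.765 / 63 = 15.5%.

15.50% N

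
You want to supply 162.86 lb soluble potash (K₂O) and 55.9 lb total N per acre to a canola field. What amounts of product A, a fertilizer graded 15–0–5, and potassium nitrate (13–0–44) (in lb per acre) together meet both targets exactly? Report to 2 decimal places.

Let a = lb of product A, b = lb of potassium nitrate (per acre).
K₂O: 0.05·a + 0.44·b = 162.86
N: 0.15·a + 0.13·b = 55.9
Solving simultaneously: a = 57.5496, b = 363.597.

57.55 lb product A, 363.60 lb potassium nitrate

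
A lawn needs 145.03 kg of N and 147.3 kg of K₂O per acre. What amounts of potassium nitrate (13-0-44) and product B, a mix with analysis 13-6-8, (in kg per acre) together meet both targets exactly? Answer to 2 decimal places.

161.25 kg potassium nitrate, 954.36 kg product B

Let a = kg of potassium nitrate, b = kg of product B (per acre).
N: 0.13·a + 0.13·b = 145.03
K₂O: 0.44·a + 0.08·b = 147.3
Eliminate a: (row1) − 0.13/0.44·(row2) → 0.106364·b = 101.51, so b = 954.363.
Back-substitute: a = (145.03 − 0.13·954.363) / 0.13 = 161.252.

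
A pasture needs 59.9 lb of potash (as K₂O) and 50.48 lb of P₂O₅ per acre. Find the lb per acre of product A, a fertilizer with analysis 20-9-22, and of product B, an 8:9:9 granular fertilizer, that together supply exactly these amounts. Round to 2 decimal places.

Let a = lb of product A, b = lb of product B (per acre).
K₂O: 0.22·a + 0.09·b = 59.9
P₂O₅: 0.09·a + 0.09·b = 50.48
Solving simultaneously: a = 72.4615, b = 488.427.

72.46 lb product A, 488.43 lb product B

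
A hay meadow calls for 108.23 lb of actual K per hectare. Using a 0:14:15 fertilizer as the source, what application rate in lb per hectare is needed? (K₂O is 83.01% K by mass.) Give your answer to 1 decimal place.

As K₂O: 108.23 / 0.8301 = 130.382 lb per hectare.
Product per hectare = 130.382 / 15% = 869.213 lb.

869.2 lb of product per hectare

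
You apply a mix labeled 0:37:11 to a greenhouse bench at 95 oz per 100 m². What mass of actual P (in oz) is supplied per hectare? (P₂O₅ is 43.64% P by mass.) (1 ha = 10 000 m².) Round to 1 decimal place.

P₂O₅ per 100 m² = 95 × 37% = 35.15 oz.
Elemental P = 35.15 × 0.4364 = 15.3395 oz per 100 m².
Convert to per hectare: 15.3395 × 100 = 1533.946 oz.

1533.9 oz P per hectare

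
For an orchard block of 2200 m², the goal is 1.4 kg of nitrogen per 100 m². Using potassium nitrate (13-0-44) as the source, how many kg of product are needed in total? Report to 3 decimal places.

236.923 kg

Product per 100 m² = 1.4 / 13% = 10.7692 kg.
Total product = 10.7692 × 2200 / 100 = 236.9231 kg.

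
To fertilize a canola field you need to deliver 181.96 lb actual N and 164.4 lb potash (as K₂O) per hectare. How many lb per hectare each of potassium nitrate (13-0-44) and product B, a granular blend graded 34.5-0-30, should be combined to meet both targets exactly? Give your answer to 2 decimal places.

18.88 lb potassium nitrate, 520.30 lb product B

Let a = lb of potassium nitrate, b = lb of product B (per hectare).
N: 0.13·a + 0.345·b = 181.96
K₂O: 0.44·a + 0.3·b = 164.4
Solving simultaneously: a = 18.883, b = 520.30496.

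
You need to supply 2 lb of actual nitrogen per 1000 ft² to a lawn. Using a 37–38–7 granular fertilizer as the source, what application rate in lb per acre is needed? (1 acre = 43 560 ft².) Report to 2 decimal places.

Product per 1000 ft² = 2 / 37% = 5.40541 lb.
Convert to per acre: 5.40541 × 43.56 = 235.459 lb.

235.46 lb of product per acre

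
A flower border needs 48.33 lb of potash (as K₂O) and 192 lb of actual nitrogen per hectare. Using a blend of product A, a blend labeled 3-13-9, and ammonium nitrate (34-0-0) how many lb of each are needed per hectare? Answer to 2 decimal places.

537.00 lb product A, 517.32 lb ammonium nitrate

With a, b = lb per hectare of product A and ammonium nitrate:
K₂O: 0.09·a + 0·b = 48.33
N: 0.03·a + 0.34·b = 192
Eliminate b: (row1) − 0/0.34·(row2) → 0.09·a = 48.33, so a = 537.
Then b = (192 − 0.03·537) / 0.34 = 517.324.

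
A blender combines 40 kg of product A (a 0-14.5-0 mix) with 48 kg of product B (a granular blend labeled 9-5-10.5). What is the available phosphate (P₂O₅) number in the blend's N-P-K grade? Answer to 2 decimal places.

Total mass = 40 + 48 = 88 kg.
P₂O₅ mass = 14.5%×40 + 5%×48 = 8.2 kg.
% P₂O₅ = 8.2 / 88 = 9.31818%.

9.32% P₂O₅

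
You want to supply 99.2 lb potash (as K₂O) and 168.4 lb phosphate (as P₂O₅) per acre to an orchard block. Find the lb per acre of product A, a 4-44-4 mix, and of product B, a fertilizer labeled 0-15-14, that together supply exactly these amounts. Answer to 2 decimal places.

Per-acre balance (a = product A, b = product B):
K₂O: 0.04·a + 0.14·b = 99.2
P₂O₅: 0.44·a + 0.15·b = 168.4
Eliminate b: (row1) − 0.14/0.15·(row2) → -0.370667·a = -57.9733, so a = 156.403.
Then b = (168.4 − 0.44·156.403) / 0.15 = 663.8849.

156.40 lb product A, 663.88 lb product B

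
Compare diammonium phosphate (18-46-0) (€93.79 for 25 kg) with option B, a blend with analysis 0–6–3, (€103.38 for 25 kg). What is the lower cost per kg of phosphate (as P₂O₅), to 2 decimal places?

€8.16 per kg P₂O₅ (diammonium phosphate)

diammonium phosphate: P₂O₅ per bag = 25 × 46% = 11.5 kg; cost = 93.79 / 11.5 = €8.1557/kg P₂O₅.
option B: P₂O₅ per bag = 25 × 6% = 1.5 kg; cost = 103.38 / 1.5 = €68.9200/kg P₂O₅.
diammonium phosphate is cheaper.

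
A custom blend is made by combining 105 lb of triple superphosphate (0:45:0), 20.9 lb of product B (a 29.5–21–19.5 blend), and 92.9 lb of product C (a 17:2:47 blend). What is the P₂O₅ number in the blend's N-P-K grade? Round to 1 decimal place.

Total mass = 105 + 20.9 + 92.9 = 218.8 lb.
P₂O₅ mass = 45%×105 + 21%×20.9 + 2%×92.9 = 53.497 lb.
% P₂O₅ = 53.497 / 218.8 = 24.4502%.

24.5% P₂O₅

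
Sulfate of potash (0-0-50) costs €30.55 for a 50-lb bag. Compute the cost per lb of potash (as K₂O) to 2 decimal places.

€1.22 per lb K₂O

K₂O in bag = 50 × 50% = 25 lb.
Cost per lb K₂O = €30.55 / 25 = €1.2220.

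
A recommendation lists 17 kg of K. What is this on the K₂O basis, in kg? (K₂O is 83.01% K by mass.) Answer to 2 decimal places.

K₂O = 17 / 0.8301 = 20.4795 kg.

20.48 kg K₂O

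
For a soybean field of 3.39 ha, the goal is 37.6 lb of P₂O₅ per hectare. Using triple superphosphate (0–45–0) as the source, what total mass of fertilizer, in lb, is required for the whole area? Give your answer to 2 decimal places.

283.25 lb

Product per hectare = 37.6 / 45% = 83.5556 lb.
Total product = 83.5556 × 3.39 = 283.253 lb.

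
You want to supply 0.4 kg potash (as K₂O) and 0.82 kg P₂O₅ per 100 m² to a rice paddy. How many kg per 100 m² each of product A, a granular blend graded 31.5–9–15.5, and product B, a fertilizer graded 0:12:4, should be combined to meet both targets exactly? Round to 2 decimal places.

1.01 kg product A, 6.07 kg product B

With a, b = kg per 100 m² of product A and product B:
K₂O: 0.155·a + 0.04·b = 0.4
P₂O₅: 0.09·a + 0.12·b = 0.82
Eliminate b: (row1) − 0.04/0.12·(row2) → 0.125·a = 0.126667, so a = 1.01333.
Then b = (0.82 − 0.09·1.01333) / 0.12 = 6.07333.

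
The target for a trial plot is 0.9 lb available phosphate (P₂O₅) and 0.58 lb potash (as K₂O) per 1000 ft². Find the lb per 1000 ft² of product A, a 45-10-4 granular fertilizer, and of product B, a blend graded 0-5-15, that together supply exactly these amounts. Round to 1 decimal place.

8.2 lb product A, 1.7 lb product B

Let a = lb of product A, b = lb of product B (per 1000 ft²).
P₂O₅: 0.1·a + 0.05·b = 0.9
K₂O: 0.04·a + 0.15·b = 0.58
Solving simultaneously: a = 8.15385, b = 1.69231.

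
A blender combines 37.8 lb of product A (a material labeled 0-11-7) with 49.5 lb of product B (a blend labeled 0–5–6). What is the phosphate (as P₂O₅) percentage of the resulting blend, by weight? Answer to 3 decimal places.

7.598% P₂O₅

Total mass = 37.8 + 49.5 = 87.3 lb.
P₂O₅ mass = 11%×37.8 + 5%×49.5 = 6.633 lb.
% P₂O₅ = 6.633 / 87.3 = 7.59794%.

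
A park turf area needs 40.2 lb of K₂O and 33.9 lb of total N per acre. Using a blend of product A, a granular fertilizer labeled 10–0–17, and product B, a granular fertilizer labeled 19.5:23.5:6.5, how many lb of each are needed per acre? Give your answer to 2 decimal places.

211.46 lb product A, 65.40 lb product B

With a, b = lb per acre of product A and product B:
K₂O: 0.17·a + 0.065·b = 40.2
N: 0.1·a + 0.195·b = 33.9
Eliminate a: (row1) − 0.17/0.1·(row2) → -0.2665·b = -17.43, so b = 65.4034.
Back-substitute: a = (40.2 − 0.065·65.4034) / 0.17 = 211.463.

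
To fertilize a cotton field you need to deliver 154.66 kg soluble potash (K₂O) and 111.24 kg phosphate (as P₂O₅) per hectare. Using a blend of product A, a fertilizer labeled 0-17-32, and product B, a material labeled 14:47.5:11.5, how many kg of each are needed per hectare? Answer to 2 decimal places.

458.07 kg product A, 70.25 kg product B

Per-hectare balance (a = product A, b = product B):
K₂O: 0.32·a + 0.115·b = 154.66
P₂O₅: 0.17·a + 0.475·b = 111.24
Eliminate b: (row1) − 0.115/0.475·(row2) → 0.278842·a = 127.728, so a = 458.066.
Then b = (111.24 − 0.17·458.066) / 0.475 = 70.2499.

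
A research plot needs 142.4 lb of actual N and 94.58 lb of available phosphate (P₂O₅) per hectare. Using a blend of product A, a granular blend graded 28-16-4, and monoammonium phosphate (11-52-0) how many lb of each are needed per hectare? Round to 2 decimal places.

Per-hectare balance (a = product A, b = monoammonium phosphate):
N: 0.28·a + 0.11·b = 142.4
P₂O₅: 0.16·a + 0.52·b = 94.58
From row1: a = (142.4 − 0.11·b) / 0.28.
Into row2: 0.16·(142.4 − 0.11·b)/0.28 + 0.52·b = 94.58 → b = 28.8937, a = 497.2203.

497.22 lb product A, 28.89 lb monoammonium phosphate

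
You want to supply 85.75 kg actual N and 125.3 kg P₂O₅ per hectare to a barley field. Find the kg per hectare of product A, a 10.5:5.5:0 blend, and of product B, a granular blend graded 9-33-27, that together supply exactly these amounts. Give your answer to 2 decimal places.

573.08 kg product A, 284.18 kg product B

Let a = kg of product A, b = kg of product B (per hectare).
N: 0.105·a + 0.09·b = 85.75
P₂O₅: 0.055·a + 0.33·b = 125.3
Eliminate b: (row1) − 0.09/0.33·(row2) → 0.09·a = 51.5773, so a = 573.081.
Then b = (125.3 − 0.055·573.081) / 0.33 = 284.184.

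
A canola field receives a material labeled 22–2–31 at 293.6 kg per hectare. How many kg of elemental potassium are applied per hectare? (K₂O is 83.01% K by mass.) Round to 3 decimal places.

75.552 kg K per hectare

K₂O per hectare = 293.6 × 31% = 91.016 kg.
Elemental K = 91.016 × 0.8301 = 75.5524 kg per hectare.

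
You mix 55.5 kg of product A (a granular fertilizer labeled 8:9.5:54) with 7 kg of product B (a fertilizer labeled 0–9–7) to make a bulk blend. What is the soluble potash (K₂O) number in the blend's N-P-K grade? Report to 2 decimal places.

48.74% K₂O

Total mass = 55.5 + 7 = 62.5 kg.
K₂O mass = 54%×55.5 + 7%×7 = 30.46 kg.
% K₂O = 30.46 / 62.5 = 48.736%.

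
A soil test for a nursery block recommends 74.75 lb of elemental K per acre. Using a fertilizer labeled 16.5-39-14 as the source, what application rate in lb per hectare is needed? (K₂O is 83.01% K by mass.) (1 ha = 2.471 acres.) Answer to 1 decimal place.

1589.4 lb of product per hectare

As K₂O: 74.75 / 0.8301 = 90.0494 lb per acre.
Product per acre = 90.0494 / 14% = 643.21 lb.
Convert to per hectare: 643.21 × 2.471 = 1589.37 lb.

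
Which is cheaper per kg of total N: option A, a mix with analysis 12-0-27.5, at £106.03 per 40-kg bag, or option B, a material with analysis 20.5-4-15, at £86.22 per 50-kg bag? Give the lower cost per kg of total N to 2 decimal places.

option A: N per bag = 40 × 12% = 4.8 kg; cost = 106.03 / 4.8 = £22.0896/kg N.
option B: N per bag = 50 × 20.5% = 10.25 kg; cost = 86.22 / 10.25 = £8.4117/kg N.
option B is cheaper.

£8.41 per kg N (option B)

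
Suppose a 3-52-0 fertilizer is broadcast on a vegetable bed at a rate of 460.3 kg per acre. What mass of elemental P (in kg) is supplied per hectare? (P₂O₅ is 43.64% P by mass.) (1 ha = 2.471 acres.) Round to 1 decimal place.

258.1 kg P per hectare

P₂O₅ per acre = 460.3 × 52% = 239.356 kg.
Elemental P = 239.356 × 0.4364 = 104.455 kg per acre.
Convert to per hectare: 104.455 × 2.471 = 258.108 kg.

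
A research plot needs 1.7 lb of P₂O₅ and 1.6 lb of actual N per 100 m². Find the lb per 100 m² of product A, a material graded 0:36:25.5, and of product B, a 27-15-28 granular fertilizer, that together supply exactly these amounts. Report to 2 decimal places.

2.25 lb product A, 5.93 lb product B

Let a = lb of product A, b = lb of product B (per 100 m²).
P₂O₅: 0.36·a + 0.15·b = 1.7
N: 0·a + 0.27·b = 1.6
Solving simultaneously: a = 2.25309, b = 5.92593.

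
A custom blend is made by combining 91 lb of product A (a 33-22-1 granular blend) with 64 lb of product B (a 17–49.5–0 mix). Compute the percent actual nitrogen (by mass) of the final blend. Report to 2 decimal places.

Total mass = 91 + 64 = 155 lb.
N mass = 33%×91 + 17%×64 = 40.91 lb.
% N = 40.91 / 155 = 26.3935%.

26.39% N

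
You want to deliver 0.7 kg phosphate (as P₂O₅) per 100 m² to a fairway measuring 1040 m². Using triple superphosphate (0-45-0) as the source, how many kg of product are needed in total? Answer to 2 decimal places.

16.18 kg

Product per 100 m² = 0.7 / 45% = 1.55556 kg.
Total product = 1.55556 × 1040 / 100 = 16.1778 kg.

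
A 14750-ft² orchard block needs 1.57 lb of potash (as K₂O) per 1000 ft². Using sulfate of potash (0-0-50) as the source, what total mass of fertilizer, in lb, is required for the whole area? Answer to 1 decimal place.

46.3 lb

Product per 1000 ft² = 1.57 / 50% = 3.14 lb.
Total product = 3.14 × 14750 / 1000 = 46.315 lb.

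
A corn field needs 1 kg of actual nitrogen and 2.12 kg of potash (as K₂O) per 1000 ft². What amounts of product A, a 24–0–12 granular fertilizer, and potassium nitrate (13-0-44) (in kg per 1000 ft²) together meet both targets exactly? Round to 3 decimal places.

1.827 kg product A, 4.320 kg potassium nitrate

Per-1000 ft² balance (a = product A, b = potassium nitrate):
N: 0.24·a + 0.13·b = 1
K₂O: 0.12·a + 0.44·b = 2.12
From row1: a = (1 − 0.13·b) / 0.24.
Into row2: 0.12·(1 − 0.13·b)/0.24 + 0.44·b = 2.12 → b = 4.32, a = 1.82667.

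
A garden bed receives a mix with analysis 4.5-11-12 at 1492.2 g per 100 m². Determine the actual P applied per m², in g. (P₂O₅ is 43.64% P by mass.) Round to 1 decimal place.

P₂O₅ per 100 m² = 1492.2 × 11% = 164.142 g.
Elemental P = 164.142 × 0.4364 = 71.6316 g per 100 m².
Convert to per m²: 71.6316 × 0.01 = 0.716316 g.

0.7 g P per sq m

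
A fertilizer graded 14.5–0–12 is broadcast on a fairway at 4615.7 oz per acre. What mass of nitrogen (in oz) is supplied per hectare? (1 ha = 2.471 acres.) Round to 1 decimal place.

1653.8 oz N per hectare

nitrogen per acre = 4615.7 × 14.5% = 669.276 oz.
Convert to per hectare: 669.276 × 2.471 = 1653.78 oz.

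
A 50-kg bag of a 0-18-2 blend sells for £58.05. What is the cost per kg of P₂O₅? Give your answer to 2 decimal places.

£6.45 per kg P₂O₅

P₂O₅ in bag = 50 × 18% = 9 kg.
Cost per kg P₂O₅ = £58.05 / 9 = £6.4500.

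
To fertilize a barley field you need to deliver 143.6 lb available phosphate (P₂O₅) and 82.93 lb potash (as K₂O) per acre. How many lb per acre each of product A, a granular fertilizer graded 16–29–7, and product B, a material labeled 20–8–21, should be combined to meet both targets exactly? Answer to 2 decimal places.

425.35 lb product A, 253.12 lb product B

Let a = lb of product A, b = lb of product B (per acre).
P₂O₅: 0.29·a + 0.08·b = 143.6
K₂O: 0.07·a + 0.21·b = 82.93
From row1: a = (143.6 − 0.08·b) / 0.29.
Into row2: 0.07·(143.6 − 0.08·b)/0.29 + 0.21·b = 82.93 → b = 253.123, a = 425.345.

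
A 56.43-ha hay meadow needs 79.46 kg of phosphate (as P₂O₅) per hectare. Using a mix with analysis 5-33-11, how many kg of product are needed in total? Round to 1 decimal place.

13587.7 kg

Product per hectare = 79.46 / 33% = 240.788 kg.
Total product = 240.788 × 56.43 = 13587.66 kg.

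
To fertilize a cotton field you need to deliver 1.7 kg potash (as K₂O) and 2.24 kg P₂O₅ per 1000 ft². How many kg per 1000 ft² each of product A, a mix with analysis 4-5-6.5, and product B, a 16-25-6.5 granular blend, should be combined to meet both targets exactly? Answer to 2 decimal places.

Let a = kg of product A, b = kg of product B (per 1000 ft²).
K₂O: 0.065·a + 0.065·b = 1.7
P₂O₅: 0.05·a + 0.25·b = 2.24
Solving simultaneously: a = 21.4923, b = 4.66154.

21.49 kg product A, 4.66 kg product B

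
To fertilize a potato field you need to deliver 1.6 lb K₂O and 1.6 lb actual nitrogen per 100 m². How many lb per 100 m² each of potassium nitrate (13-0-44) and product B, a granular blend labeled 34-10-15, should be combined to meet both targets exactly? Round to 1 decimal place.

2.3 lb potassium nitrate, 3.8 lb product B

With a, b = lb per 100 m² of potassium nitrate and product B:
K₂O: 0.44·a + 0.15·b = 1.6
N: 0.13·a + 0.34·b = 1.6
Eliminate b: (row1) − 0.15/0.34·(row2) → 0.382647·a = 0.894118, so a = 2.33666.
Then b = (1.6 − 0.13·2.33666) / 0.34 = 3.81245.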